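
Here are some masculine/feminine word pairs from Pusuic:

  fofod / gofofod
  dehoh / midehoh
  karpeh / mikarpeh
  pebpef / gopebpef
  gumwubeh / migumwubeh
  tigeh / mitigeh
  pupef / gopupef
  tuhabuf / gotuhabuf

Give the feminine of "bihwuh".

mibihwuh

dehoh and fofod both have last vowel 'o' yet inflect differently (midehoh, gofofod), so the last vowel is not what conditions the rule; the final letter is.
"bihwuh" ends in -h. The stems ending in -h (tigeh → mitigeh, karpeh → mikarpeh, dehoh → midehoh) add the prefix mi-.
The other pattern: stems ending in -d or -f add the prefix go-.
So bihwuh → mibihwuh.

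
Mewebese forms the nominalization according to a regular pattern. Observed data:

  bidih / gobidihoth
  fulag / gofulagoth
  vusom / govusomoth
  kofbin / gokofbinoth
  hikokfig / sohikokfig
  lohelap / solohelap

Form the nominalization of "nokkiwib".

fulag and hikokfig both end in -g yet inflect differently (gofulagoth, sohikokfig), so the final letter is not what conditions the rule; the number of vowels is.
"nokkiwib" has 3 vowels. The stems with 3 vowels (hikokfig → sohikokfig, lohelap → solohelap) add the prefix so-.
The other pattern: stems with 2 vowels add go- … -oth around the stem.
So nokkiwib → sonokkiwib.

sonokkiwib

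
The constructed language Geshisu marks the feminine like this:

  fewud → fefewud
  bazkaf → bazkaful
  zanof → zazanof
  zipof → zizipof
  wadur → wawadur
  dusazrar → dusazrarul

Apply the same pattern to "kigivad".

"kigivad" has last vowel 'a'. The stems whose last vowel is 'a' (dusazrar → dusazrarul, bazkaf → bazkaful) add -ul.
The other pattern: stems whose last vowel is 'o' or 'u' repeat the first consonant+vowel as a prefix.
So kigivad → kigivadul.

kigivadul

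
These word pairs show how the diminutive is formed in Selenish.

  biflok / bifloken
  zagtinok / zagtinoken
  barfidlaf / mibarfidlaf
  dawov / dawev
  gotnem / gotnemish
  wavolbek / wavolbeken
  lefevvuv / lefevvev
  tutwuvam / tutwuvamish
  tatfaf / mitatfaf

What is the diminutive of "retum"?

retumish

"retum" ends in -m. The stems ending in -m (tutwuvam → tutwuvamish, gotnem → gotnemish) add -ish.
The other patterns: stems ending in -v change the last vowel to 'e'; stems ending in -k add -en; stems ending in -f add the prefix mi-.
So retum → retumish.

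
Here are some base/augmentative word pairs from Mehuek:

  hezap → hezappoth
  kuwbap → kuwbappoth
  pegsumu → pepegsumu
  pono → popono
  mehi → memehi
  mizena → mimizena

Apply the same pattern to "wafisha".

wawafisha

"wafisha" ends in a vowel. The stems ending in a vowel (pegsumu → pepegsumu, pono → popono, mehi → memehi) repeat the first consonant+vowel as a prefix.
The other pattern: stems ending in a consonant double the final consonant and add -oth.
So wafisha → wawafisha.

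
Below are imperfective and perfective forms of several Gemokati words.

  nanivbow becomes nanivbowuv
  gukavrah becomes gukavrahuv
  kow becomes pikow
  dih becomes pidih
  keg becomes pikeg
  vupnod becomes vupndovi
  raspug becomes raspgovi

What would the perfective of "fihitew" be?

fihitewuv

keg and raspug both end in -g yet inflect differently (pikeg, raspgovi), so the final letter is not what conditions the rule; the number of vowels is.
"fihitew" has 3 vowels. The stems with 3 vowels (gukavrah → gukavrahuv, nanivbow → nanivbowuv) add -uv.
So fihitew → fihitewuv.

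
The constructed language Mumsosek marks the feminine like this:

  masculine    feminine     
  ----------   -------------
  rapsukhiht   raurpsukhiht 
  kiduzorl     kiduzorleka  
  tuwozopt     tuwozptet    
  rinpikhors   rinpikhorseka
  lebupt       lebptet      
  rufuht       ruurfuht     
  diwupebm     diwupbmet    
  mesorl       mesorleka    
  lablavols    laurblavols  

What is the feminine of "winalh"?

wiurnalh

lebupt and rapsukhiht both end in -t yet inflect differently (lebptet, raurpsukhiht), so the final letter is not what conditions the rule; the second-to-last letter is.
"winalh" has second-to-last letter 'l'. The one such stem in the data (lablavols → laurblavols) inserts -ur- after the first vowel (as do rapsukhiht, rufuht), so the same rule applies.
So winalh → wiurnalh.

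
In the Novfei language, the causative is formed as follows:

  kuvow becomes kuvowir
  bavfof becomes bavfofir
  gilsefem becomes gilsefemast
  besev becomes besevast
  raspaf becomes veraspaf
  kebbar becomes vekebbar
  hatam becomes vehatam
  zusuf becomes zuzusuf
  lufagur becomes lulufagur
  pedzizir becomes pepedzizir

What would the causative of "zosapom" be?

bavfof and raspaf both end in -f yet inflect differently (bavfofir, veraspaf), so the final letter is not what conditions the rule; the last vowel is.
"zosapom" has last vowel 'o'. The stems whose last vowel is 'o' (kuvow → kuvowir, bavfof → bavfofir) add -ir.
The other patterns: stems whose last vowel is 'e' add -ast; stems whose last vowel is 'a' add the prefix ve-; stems whose last vowel is 'i' or 'u' repeat the first consonant+vowel as a prefix.
So zosapom → zosapomir.

zosapomir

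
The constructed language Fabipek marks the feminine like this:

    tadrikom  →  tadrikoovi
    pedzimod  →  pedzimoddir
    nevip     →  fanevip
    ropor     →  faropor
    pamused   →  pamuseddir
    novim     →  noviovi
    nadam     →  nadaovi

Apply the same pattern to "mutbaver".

tadrikom and pedzimod both have last vowel 'o' yet inflect differently (tadrikoovi, pedzimoddir), so the last vowel is not what conditions the rule; the final letter is.
"mutbaver" ends in -r. The one such stem in the data (ropor → faropor) adds the prefix fa-, so the same rule applies.
So mutbaver → famutbaver.

famutbaver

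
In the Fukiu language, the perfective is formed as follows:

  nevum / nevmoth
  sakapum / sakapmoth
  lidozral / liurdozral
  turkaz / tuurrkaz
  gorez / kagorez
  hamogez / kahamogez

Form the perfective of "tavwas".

turkaz and gorez both end in -z yet inflect differently (tuurrkaz, kagorez), so the final letter is not what conditions the rule; the last vowel is.
"tavwas" has last vowel 'a'. The stems whose last vowel is 'a' (lidozral → liurdozral, turkaz → tuurrkaz) insert -ur- after the first vowel.
So tavwas → taurvwas.

taurvwas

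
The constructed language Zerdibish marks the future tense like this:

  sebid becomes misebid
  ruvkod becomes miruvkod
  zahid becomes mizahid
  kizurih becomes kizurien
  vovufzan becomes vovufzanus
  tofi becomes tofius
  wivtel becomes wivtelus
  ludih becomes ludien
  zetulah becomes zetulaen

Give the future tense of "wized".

miwized

"wized" ends in -d. The stems ending in -d (ruvkod → miruvkod, zahid → mizahid, sebid → misebid) add the prefix mi-.
So wized → miwized.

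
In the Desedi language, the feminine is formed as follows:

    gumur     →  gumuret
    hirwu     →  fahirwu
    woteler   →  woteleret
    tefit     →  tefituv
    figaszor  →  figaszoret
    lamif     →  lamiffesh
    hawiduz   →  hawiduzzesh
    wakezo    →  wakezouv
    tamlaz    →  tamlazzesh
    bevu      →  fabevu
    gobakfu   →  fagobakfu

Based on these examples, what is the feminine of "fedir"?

hirwu and gumur both have last vowel 'u' yet inflect differently (fahirwu, gumuret), so the last vowel is not what conditions the rule; the final letter is.
"fedir" ends in -r. The stems ending in -r (figaszor → figaszoret, gumur → gumuret, woteler → woteleret) add -et.
The other patterns: stems ending in -u add the prefix fa-; stems ending in -o or -t add -uv; stems ending in -f or -z double the final consonant and add -esh.
So fedir → fediret.

fediret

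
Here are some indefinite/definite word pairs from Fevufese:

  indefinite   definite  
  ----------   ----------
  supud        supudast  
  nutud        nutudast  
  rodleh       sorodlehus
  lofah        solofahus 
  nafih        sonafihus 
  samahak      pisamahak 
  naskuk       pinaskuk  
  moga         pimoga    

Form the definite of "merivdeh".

"merivdeh" ends in -h. The stems ending in -h (lofah → solofahus, nafih → sonafihus, rodleh → sorodlehus) add so- … -us around the stem.
The other patterns: stems ending in -d add -ast; stems ending in -a or -k add the prefix pi-.
So merivdeh → somerivdehus.

somerivdehus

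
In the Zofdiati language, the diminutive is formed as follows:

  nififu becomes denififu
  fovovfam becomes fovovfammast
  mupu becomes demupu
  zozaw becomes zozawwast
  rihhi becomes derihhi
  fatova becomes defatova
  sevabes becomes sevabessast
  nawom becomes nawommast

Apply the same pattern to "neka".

deneka

fovovfam and fatova both have last vowel 'a' yet inflect differently (fovovfammast, defatova), so the last vowel is not what conditions the rule; whether the stem ends in a vowel or a consonant is.
"neka" ends in a vowel. The stems ending in a vowel (fatova → defatova, mupu → demupu, rihhi → derihhi) add the prefix de-.
The other pattern: stems ending in a consonant double the final consonant and add -ast.
So neka → deneka.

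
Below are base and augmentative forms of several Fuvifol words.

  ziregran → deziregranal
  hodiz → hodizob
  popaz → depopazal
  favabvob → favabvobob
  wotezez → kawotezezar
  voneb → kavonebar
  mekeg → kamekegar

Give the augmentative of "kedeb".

kakedebar

"kedeb" has last vowel 'e'. The stems whose last vowel is 'e' (voneb → kavonebar, wotezez → kawotezezar, mekeg → kamekegar) add ka- … -ar around the stem.
The other patterns: stems whose last vowel is 'a' add de- … -al around the stem; stems whose last vowel is 'i' or 'o' add -ob.
So kedeb → kakedebar.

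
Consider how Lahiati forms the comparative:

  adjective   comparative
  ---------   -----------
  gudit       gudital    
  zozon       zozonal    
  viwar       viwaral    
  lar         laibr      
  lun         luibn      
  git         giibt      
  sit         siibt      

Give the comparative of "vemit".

viwar and lar both end in -r yet inflect differently (viwaral, laibr), so the final letter is not what conditions the rule; the number of vowels is.
"vemit" has 2 vowels. The stems with 2 vowels (gudit → gudital, zozon → zozonal, viwar → viwaral) add -al.
So vemit → vemital.

vemital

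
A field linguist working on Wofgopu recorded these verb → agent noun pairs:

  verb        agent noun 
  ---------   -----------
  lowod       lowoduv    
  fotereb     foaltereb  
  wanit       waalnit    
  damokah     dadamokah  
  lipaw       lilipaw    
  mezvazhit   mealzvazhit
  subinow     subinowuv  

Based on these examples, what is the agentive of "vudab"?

vuvudab

lipaw and subinow both end in -w yet inflect differently (lilipaw, subinowuv), so the final letter is not what conditions the rule; the last vowel is.
"vudab" has last vowel 'a'. The stems whose last vowel is 'a' (damokah → dadamokah, lipaw → lilipaw) repeat the first consonant+vowel as a prefix.
So vudab → vuvudab.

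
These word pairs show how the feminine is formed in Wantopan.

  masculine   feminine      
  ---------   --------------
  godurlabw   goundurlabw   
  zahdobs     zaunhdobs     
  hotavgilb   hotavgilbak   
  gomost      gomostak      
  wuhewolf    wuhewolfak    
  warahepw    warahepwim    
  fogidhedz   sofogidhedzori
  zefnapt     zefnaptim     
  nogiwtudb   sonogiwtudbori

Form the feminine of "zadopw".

zadopwim

zefnapt and gomost both end in -t yet inflect differently (zefnaptim, gomostak), so the final letter is not what conditions the rule; the second-to-last letter is.
"zadopw" has second-to-last letter 'p'. The stems whose second-to-last letter is 'p' (zefnapt → zefnaptim, warahepw → warahepwim) add -im.
So zadopw → zadopwim.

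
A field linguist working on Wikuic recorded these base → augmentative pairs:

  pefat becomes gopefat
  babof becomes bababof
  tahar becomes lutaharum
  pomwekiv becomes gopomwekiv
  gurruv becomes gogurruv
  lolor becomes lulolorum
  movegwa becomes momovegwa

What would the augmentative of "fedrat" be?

lolor and babof both have last vowel 'o' yet inflect differently (lulolorum, bababof), so the last vowel is not what conditions the rule; the final letter is.
"fedrat" ends in -t. The one such stem in the data (pefat → gopefat) adds the prefix go-, so the same rule applies.
The other patterns: stems ending in -r add lu- … -um around the stem; stems ending in -a or -f repeat the first consonant+vowel as a prefix.
So fedrat → gofedrat.

gofedrat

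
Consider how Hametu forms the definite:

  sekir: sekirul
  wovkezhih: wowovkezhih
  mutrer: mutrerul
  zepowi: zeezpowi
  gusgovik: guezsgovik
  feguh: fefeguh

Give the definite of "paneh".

sekir and wovkezhih both have last vowel 'i' yet inflect differently (sekirul, wowovkezhih), so the last vowel is not what conditions the rule; the final letter is.
"paneh" ends in -h. The stems ending in -h (wovkezhih → wowovkezhih, feguh → fefeguh) repeat the first consonant+vowel as a prefix.
The other patterns: stems ending in -r add -ul; stems ending in -i or -k insert -ez- after the first vowel.
So paneh → papaneh.

papaneh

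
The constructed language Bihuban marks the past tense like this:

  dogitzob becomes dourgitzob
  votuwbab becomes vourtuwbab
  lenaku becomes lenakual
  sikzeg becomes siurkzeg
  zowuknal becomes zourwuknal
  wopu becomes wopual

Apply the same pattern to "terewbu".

terewbual

lenaku and dogitzob both have 3 vowels yet inflect differently (lenakual, dourgitzob), so the number of vowels is not what conditions the rule; whether the stem ends in a vowel or a consonant is.
"terewbu" ends in a vowel. The stems ending in a vowel (lenaku → lenakual, wopu → wopual) add -al.
So terewbu → terewbual.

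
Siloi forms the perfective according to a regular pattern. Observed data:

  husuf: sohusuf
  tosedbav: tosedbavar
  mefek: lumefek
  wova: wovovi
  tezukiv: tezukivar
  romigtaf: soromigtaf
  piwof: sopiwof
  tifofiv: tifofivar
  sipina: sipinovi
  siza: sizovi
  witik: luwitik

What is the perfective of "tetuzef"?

sotetuzef

tosedbav and romigtaf both have last vowel 'a' yet inflect differently (tosedbavar, soromigtaf), so the last vowel is not what conditions the rule; the final letter is.
"tetuzef" ends in -f. The stems ending in -f (romigtaf → soromigtaf, husuf → sohusuf, piwof → sopiwof) add the prefix so-.
The other patterns: stems ending in -v add -ar; stems ending in -a drop the final letter and add -ovi; stems ending in -k add the prefix lu-.
So tetuzef → sotetuzef.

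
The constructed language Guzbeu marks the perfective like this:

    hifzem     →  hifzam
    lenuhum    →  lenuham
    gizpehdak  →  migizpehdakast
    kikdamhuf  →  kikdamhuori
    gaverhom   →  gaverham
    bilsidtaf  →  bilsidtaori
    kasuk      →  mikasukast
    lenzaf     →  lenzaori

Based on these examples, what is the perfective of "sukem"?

kikdamhuf and lenuhum both have last vowel 'u' yet inflect differently (kikdamhuori, lenuham), so the last vowel is not what conditions the rule; the final letter is.
"sukem" ends in -m. The stems ending in -m (hifzem → hifzam, gaverhom → gaverham, lenuhum → lenuham) change the last vowel to 'a'.
The other patterns: stems ending in -f drop the final letter and add -ori; stems ending in -k add mi- … -ast around the stem.
So sukem → sukam.

sukam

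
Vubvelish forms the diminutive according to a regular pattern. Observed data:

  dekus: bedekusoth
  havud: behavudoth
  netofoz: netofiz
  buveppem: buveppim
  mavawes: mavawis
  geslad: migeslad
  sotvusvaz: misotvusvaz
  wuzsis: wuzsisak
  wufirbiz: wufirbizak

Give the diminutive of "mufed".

mufid

dekus and mavawes both end in -s yet inflect differently (bedekusoth, mavawis), so the final letter is not what conditions the rule; the last vowel is.
"mufed" has last vowel 'e'. The stems whose last vowel is 'e' (buveppem → buveppim, mavawes → mavawis) change the last vowel to 'i'.
So mufed → mufid.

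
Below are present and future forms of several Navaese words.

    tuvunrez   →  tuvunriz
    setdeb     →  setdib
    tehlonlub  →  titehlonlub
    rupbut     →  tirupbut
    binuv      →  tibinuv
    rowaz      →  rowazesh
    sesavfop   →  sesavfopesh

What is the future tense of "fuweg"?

setdeb and tehlonlub both end in -b yet inflect differently (setdib, titehlonlub), so the final letter is not what conditions the rule; the last vowel is.
"fuweg" has last vowel 'e'. The stems whose last vowel is 'e' (tuvunrez → tuvunriz, setdeb → setdib) change the last vowel to 'i'.
The other patterns: stems whose last vowel is 'u' add the prefix ti-; stems whose last vowel is 'a' or 'o' add -esh.
So fuweg → fuwig.

fuwig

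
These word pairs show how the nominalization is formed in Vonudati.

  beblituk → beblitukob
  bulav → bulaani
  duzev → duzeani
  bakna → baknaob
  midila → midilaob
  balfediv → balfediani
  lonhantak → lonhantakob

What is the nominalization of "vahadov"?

vahadoani

bulav and midila both have last vowel 'a' yet inflect differently (bulaani, midilaob), so the last vowel is not what conditions the rule; the final letter is.
"vahadov" ends in -v. The stems ending in -v (bulav → bulaani, duzev → duzeani, balfediv → balfediani) drop the final letter and add -ani.
The other pattern: stems ending in -a or -k add -ob.
So vahadov → vahadoani.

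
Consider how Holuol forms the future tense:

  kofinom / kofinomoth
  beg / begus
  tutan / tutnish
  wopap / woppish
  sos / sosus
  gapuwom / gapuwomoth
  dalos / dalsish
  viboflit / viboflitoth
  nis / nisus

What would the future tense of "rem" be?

nis and dalos both end in -s yet inflect differently (nisus, dalsish), so the final letter is not what conditions the rule; the number of vowels is.
"rem" has 1 vowel. The stems with 1 vowel (beg → begus, nis → nisus, sos → sosus) add -us.
So rem → remus.

remus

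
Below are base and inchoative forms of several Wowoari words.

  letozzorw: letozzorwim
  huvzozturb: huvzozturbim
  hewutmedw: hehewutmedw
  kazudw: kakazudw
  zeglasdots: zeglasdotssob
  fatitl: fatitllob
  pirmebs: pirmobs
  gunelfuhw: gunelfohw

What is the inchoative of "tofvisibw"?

tofvisobw

"tofvisibw" has second-to-last letter 'b'. The one such stem in the data (pirmebs → pirmobs) changes the last vowel to 'o' (as does gunelfuhw), so the same rule applies.
The other patterns: stems whose second-to-last letter is 'r' add -im; stems whose second-to-last letter is 'd' repeat the first consonant+vowel as a prefix; stems whose second-to-last letter is 't' double the final consonant and add -ob.
So tofvisibw → tofvisobw.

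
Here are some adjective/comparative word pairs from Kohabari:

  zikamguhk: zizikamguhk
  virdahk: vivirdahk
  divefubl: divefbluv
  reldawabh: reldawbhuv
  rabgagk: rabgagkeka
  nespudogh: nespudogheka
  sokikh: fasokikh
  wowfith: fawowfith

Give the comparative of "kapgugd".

kapgugdeka

zikamguhk and rabgagk both end in -k yet inflect differently (zizikamguhk, rabgagkeka), so the final letter is not what conditions the rule; the second-to-last letter is.
"kapgugd" has second-to-last letter 'g'. The stems whose second-to-last letter is 'g' (rabgagk → rabgagkeka, nespudogh → nespudogheka) add -eka.
The other patterns: stems whose second-to-last letter is 'h' repeat the first consonant+vowel as a prefix; stems whose second-to-last letter is 'b' delete the last vowel and add -uv; stems whose second-to-last letter is 'k' or 't' add the prefix fa-.
So kapgugd → kapgugdeka.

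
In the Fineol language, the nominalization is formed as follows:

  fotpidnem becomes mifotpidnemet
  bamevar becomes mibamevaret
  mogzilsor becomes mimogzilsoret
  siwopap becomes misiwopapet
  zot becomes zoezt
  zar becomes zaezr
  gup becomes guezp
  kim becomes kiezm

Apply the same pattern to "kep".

gup and siwopap both end in -p yet inflect differently (guezp, misiwopapet), so the final letter is not what conditions the rule; the number of vowels is.
"kep" has 1 vowel. The stems with 1 vowel (zar → zaezr, kim → kiezm, zot → zoezt) insert -ez- after the first vowel.
The other pattern: stems with 3 vowels add mi- … -et around the stem.
So kep → keezp.

keezp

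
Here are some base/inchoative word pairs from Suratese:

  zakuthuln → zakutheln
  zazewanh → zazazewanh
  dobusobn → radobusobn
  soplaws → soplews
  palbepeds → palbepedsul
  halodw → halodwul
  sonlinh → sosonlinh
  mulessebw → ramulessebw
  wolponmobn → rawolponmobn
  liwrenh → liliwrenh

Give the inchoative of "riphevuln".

ripheveln

"riphevuln" has second-to-last letter 'l'. The one such stem in the data (zakuthuln → zakutheln) changes the last vowel to 'e' (as does soplaws), so the same rule applies.
The other patterns: stems whose second-to-last letter is 'b' add the prefix ra-; stems whose second-to-last letter is 'd' add -ul; stems whose second-to-last letter is 'n' repeat the first consonant+vowel as a prefix.
So riphevuln → ripheveln.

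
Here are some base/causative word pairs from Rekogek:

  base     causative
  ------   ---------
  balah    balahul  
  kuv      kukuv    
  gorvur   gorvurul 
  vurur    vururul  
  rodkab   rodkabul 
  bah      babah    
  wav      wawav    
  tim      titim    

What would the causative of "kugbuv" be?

bah and balah both end in -h yet inflect differently (babah, balahul), so the final letter is not what conditions the rule; the number of vowels is.
"kugbuv" has 2 vowels. The stems with 2 vowels (gorvur → gorvurul, rodkab → rodkabul, balah → balahul) add -ul.
The other pattern: stems with 1 vowel repeat the first consonant+vowel as a prefix.
So kugbuv → kugbuvul.

kugbuvul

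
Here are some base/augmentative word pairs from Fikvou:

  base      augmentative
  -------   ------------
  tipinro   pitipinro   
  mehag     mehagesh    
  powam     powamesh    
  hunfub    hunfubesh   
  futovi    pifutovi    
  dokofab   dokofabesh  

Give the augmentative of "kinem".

kinemesh

"kinem" ends in a consonant. The stems ending in a consonant (dokofab → dokofabesh, hunfub → hunfubesh, powam → powamesh) add -esh.
The other pattern: stems ending in a vowel add the prefix pi-.
So kinem → kinemesh.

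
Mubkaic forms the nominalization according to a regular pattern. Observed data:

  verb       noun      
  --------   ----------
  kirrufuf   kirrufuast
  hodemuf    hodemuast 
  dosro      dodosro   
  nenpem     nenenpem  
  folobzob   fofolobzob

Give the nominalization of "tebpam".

tetebpam

kirrufuf and folobzob both have 3 vowels yet inflect differently (kirrufuast, fofolobzob), so the number of vowels is not what conditions the rule; the final letter is.
"tebpam" ends in -m. The one such stem in the data (nenpem → nenenpem) repeats the first consonant+vowel as a prefix (as do dosro, folobzob), so the same rule applies.
The other pattern: stems ending in -f drop the final letter and add -ast.
So tebpam → tetebpam.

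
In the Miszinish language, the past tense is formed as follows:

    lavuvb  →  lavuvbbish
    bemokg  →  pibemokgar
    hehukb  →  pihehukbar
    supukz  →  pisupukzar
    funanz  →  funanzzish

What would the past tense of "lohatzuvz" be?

"lohatzuvz" has second-to-last letter 'v'. The one such stem in the data (lavuvb → lavuvbbish) doubles the final consonant and adds -ish (as does funanz), so the same rule applies.
The other pattern: stems whose second-to-last letter is 'k' add pi- … -ar around the stem.
So lohatzuvz → lohatzuvzzish.

lohatzuvzzish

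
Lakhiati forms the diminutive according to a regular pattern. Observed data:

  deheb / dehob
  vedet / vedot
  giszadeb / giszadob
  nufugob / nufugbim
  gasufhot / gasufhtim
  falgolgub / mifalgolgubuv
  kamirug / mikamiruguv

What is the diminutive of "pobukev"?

"pobukev" has last vowel 'e'. The stems whose last vowel is 'e' (deheb → dehob, vedet → vedot, giszadeb → giszadob) change the last vowel to 'o'.
The other patterns: stems whose last vowel is 'o' delete the last vowel and add -im; stems whose last vowel is 'u' add mi- … -uv around the stem.
So pobukev → pobukov.

pobukov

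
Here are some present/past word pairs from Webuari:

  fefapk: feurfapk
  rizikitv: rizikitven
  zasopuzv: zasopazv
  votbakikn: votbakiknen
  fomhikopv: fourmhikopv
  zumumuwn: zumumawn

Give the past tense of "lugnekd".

lugnekden

fomhikopv and zasopuzv both end in -v yet inflect differently (fourmhikopv, zasopazv), so the final letter is not what conditions the rule; the second-to-last letter is.
"lugnekd" has second-to-last letter 'k'. The one such stem in the data (votbakikn → votbakiknen) adds -en, so the same rule applies.
So lugnekd → lugnekden.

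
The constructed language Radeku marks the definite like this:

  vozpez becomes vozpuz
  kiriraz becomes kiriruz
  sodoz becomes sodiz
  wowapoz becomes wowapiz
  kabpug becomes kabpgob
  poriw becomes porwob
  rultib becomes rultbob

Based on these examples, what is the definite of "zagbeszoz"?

zagbesziz

vozpez and sodoz both end in -z yet inflect differently (vozpuz, sodiz), so the final letter is not what conditions the rule; the last vowel is.
"zagbeszoz" has last vowel 'o'. The stems whose last vowel is 'o' (sodoz → sodiz, wowapoz → wowapiz) change the last vowel to 'i'.
The other patterns: stems whose last vowel is 'a' or 'e' change the last vowel to 'u'; stems whose last vowel is 'i' or 'u' delete the last vowel and add -ob.
So zagbeszoz → zagbesziz.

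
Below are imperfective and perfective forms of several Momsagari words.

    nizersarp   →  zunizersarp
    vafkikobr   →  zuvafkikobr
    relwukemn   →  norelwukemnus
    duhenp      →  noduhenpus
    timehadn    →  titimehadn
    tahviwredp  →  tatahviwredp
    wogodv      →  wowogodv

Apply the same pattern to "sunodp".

susunodp

nizersarp and duhenp both end in -p yet inflect differently (zunizersarp, noduhenpus), so the final letter is not what conditions the rule; the second-to-last letter is.
"sunodp" has second-to-last letter 'd'. The stems whose second-to-last letter is 'd' (timehadn → titimehadn, tahviwredp → tatahviwredp, wogodv → wowogodv) repeat the first consonant+vowel as a prefix.
The other patterns: stems whose second-to-last letter is 'b' or 'r' add the prefix zu-; stems whose second-to-last letter is 'm' or 'n' add no- … -us around the stem.
So sunodp → susunodp.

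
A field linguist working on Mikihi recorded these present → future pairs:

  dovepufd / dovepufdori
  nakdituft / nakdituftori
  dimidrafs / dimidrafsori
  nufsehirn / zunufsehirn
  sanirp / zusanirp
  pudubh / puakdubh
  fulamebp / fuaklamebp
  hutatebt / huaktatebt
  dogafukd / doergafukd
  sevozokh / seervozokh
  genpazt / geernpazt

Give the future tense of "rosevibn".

roaksevibn

sanirp and fulamebp both end in -p yet inflect differently (zusanirp, fuaklamebp), so the final letter is not what conditions the rule; the second-to-last letter is.
"rosevibn" has second-to-last letter 'b'. The stems whose second-to-last letter is 'b' (pudubh → puakdubh, fulamebp → fuaklamebp, hutatebt → huaktatebt) insert -ak- after the first vowel.
The other patterns: stems whose second-to-last letter is 'f' add -ori; stems whose second-to-last letter is 'r' add the prefix zu-; stems whose second-to-last letter is 'k' or 'z' insert -er- after the first vowel.
So rosevibn → roaksevibn.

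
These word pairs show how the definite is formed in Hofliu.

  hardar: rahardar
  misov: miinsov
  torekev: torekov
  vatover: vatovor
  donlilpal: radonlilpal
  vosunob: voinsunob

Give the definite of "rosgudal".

rarosgudal

hardar and vatover both end in -r yet inflect differently (rahardar, vatovor), so the final letter is not what conditions the rule; the last vowel is.
"rosgudal" has last vowel 'a'. The stems whose last vowel is 'a' (hardar → rahardar, donlilpal → radonlilpal) add the prefix ra-.
So rosgudal → rarosgudal.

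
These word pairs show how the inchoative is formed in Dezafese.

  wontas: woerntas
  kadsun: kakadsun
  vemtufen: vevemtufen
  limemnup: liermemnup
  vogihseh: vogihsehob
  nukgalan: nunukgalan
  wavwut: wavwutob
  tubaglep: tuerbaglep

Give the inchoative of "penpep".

peernpep

kadsun and wavwut both have last vowel 'u' yet inflect differently (kakadsun, wavwutob), so the last vowel is not what conditions the rule; the final letter is.
"penpep" ends in -p. The stems ending in -p (limemnup → liermemnup, tubaglep → tuerbaglep) insert -er- after the first vowel.
So penpep → peernpep.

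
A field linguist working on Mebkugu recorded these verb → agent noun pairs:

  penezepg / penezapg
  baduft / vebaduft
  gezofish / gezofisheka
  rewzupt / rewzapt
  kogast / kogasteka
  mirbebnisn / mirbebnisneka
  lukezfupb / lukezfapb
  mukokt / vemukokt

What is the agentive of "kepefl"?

kogast and rewzupt both end in -t yet inflect differently (kogasteka, rewzapt), so the final letter is not what conditions the rule; the second-to-last letter is.
"kepefl" has second-to-last letter 'f'. The one such stem in the data (baduft → vebaduft) adds the prefix ve-, so the same rule applies.
So kepefl → vekepefl.

vekepefl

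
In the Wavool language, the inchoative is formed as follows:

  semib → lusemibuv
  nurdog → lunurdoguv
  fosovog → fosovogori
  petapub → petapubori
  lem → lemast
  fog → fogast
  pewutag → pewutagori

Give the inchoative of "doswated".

doswatedori

"doswated" has 3 vowels. The stems with 3 vowels (petapub → petapubori, fosovog → fosovogori, pewutag → pewutagori) add -ori.
So doswated → doswatedori.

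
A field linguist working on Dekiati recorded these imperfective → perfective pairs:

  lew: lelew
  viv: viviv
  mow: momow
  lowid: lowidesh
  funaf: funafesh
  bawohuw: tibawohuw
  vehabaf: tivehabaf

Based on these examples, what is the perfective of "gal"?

lew and bawohuw both end in -w yet inflect differently (lelew, tibawohuw), so the final letter is not what conditions the rule; the number of vowels is.
"gal" has 1 vowel. The stems with 1 vowel (lew → lelew, viv → viviv, mow → momow) repeat the first consonant+vowel as a prefix.
So gal → gagal.

gagal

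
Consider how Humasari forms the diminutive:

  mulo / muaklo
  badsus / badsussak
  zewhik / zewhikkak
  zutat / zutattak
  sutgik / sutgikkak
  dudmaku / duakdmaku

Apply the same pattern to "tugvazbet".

badsus and dudmaku both have last vowel 'u' yet inflect differently (badsussak, duakdmaku), so the last vowel is not what conditions the rule; whether the stem ends in a vowel or a consonant is.
"tugvazbet" ends in a consonant. The stems ending in a consonant (zutat → zutattak, badsus → badsussak, sutgik → sutgikkak) double the final consonant and add -ak.
So tugvazbet → tugvazbettak.

tugvazbettak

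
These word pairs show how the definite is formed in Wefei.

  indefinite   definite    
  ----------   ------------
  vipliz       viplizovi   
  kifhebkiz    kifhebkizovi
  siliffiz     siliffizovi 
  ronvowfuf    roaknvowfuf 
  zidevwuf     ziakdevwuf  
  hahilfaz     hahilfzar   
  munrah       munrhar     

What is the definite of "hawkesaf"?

"hawkesaf" has last vowel 'a'. The stems whose last vowel is 'a' (hahilfaz → hahilfzar, munrah → munrhar) delete the last vowel and add -ar.
So hawkesaf → hawkesfar.

hawkesfar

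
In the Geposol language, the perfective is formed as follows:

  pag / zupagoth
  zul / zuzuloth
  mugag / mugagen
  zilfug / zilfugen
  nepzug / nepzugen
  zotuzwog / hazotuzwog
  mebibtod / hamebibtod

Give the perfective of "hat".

"hat" has 1 vowel. The stems with 1 vowel (pag → zupagoth, zul → zuzuloth) add zu- … -oth around the stem.
So hat → zuhatoth.

zuhatoth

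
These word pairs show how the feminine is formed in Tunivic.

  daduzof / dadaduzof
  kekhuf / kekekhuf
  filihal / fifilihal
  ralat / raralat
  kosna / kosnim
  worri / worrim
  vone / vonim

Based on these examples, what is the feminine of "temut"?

filihal and kosna both have last vowel 'a' yet inflect differently (fifilihal, kosnim), so the last vowel is not what conditions the rule; whether the stem ends in a vowel or a consonant is.
"temut" ends in a consonant. The stems ending in a consonant (daduzof → dadaduzof, kekhuf → kekekhuf, filihal → fifilihal) repeat the first consonant+vowel as a prefix.
So temut → tetemut.

tetemut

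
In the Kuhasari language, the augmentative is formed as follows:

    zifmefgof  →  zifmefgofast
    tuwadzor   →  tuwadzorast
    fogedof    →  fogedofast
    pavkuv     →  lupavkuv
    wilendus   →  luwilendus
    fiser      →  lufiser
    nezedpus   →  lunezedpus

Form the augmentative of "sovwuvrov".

"sovwuvrov" has last vowel 'o'. The stems whose last vowel is 'o' (zifmefgof → zifmefgofast, tuwadzor → tuwadzorast, fogedof → fogedofast) add -ast.
So sovwuvrov → sovwuvrovast.

sovwuvrovast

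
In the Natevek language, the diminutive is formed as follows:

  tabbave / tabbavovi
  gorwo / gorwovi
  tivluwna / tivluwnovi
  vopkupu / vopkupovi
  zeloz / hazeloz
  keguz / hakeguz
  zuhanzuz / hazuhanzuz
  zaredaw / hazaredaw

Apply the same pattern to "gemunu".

"gemunu" ends in a vowel. The stems ending in a vowel (tabbave → tabbavovi, gorwo → gorwovi, tivluwna → tivluwnovi) drop the final letter and add -ovi.
The other pattern: stems ending in a consonant add the prefix ha-.
So gemunu → gemunovi.

gemunovi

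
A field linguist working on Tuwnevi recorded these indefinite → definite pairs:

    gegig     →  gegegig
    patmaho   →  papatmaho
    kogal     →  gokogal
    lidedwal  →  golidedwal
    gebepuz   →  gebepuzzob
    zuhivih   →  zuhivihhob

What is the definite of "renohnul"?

"renohnul" ends in -l. The stems ending in -l (kogal → gokogal, lidedwal → golidedwal) add the prefix go-.
So renohnul → gorenohnul.

gorenohnul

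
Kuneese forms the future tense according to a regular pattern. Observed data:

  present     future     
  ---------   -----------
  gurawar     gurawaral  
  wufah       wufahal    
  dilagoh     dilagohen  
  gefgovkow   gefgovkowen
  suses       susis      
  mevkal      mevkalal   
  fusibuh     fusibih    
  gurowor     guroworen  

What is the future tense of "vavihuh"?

"vavihuh" has last vowel 'u'. The one such stem in the data (fusibuh → fusibih) changes the last vowel to 'i' (as does suses), so the same rule applies.
So vavihuh → vavihih.

vavihih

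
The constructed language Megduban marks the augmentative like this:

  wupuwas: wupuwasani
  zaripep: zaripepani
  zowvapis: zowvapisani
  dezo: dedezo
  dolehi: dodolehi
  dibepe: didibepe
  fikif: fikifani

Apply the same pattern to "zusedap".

zaripep and dibepe both have last vowel 'e' yet inflect differently (zaripepani, didibepe), so the last vowel is not what conditions the rule; whether the stem ends in a vowel or a consonant is.
"zusedap" ends in a consonant. The stems ending in a consonant (zowvapis → zowvapisani, wupuwas → wupuwasani, fikif → fikifani) add -ani.
So zusedap → zusedapani.

zusedapani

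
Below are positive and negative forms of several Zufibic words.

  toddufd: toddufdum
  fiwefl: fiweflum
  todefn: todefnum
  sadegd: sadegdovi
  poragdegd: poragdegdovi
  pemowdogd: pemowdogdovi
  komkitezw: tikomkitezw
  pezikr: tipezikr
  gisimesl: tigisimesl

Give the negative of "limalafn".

toddufd and sadegd both end in -d yet inflect differently (toddufdum, sadegdovi), so the final letter is not what conditions the rule; the second-to-last letter is.
"limalafn" has second-to-last letter 'f'. The stems whose second-to-last letter is 'f' (toddufd → toddufdum, fiwefl → fiweflum, todefn → todefnum) add -um.
The other patterns: stems whose second-to-last letter is 'g' add -ovi; stems whose second-to-last letter is 'k', 's' or 'z' add the prefix ti-.
So limalafn → limalafnum.

limalafnum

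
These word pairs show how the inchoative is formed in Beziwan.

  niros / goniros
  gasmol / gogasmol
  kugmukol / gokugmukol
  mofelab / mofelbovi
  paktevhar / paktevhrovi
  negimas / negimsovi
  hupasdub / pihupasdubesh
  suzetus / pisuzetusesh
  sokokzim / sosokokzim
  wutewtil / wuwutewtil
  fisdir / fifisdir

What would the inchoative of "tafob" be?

gotafob

niros and negimas both end in -s yet inflect differently (goniros, negimsovi), so the final letter is not what conditions the rule; the last vowel is.
"tafob" has last vowel 'o'. The stems whose last vowel is 'o' (niros → goniros, gasmol → gogasmol, kugmukol → gokugmukol) add the prefix go-.
The other patterns: stems whose last vowel is 'a' delete the last vowel and add -ovi; stems whose last vowel is 'u' add pi- … -esh around the stem; stems whose last vowel is 'i' repeat the first consonant+vowel as a prefix.
So tafob → gotafob.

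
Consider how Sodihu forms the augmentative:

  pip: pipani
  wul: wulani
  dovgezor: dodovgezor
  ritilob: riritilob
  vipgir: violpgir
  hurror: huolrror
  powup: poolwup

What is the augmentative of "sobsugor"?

"sobsugor" has 3 vowels. The stems with 3 vowels (ritilob → riritilob, dovgezor → dodovgezor) repeat the first consonant+vowel as a prefix.
So sobsugor → sosobsugor.

sosobsugor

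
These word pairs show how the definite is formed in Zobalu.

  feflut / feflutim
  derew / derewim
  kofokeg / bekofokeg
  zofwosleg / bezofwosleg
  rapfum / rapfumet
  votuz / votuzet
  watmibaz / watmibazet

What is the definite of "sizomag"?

derew and kofokeg both have last vowel 'e' yet inflect differently (derewim, bekofokeg), so the last vowel is not what conditions the rule; the final letter is.
"sizomag" ends in -g. The stems ending in -g (kofokeg → bekofokeg, zofwosleg → bezofwosleg) add the prefix be-.
The other patterns: stems ending in -t or -w add -im; stems ending in -m or -z add -et.
So sizomag → besizomag.

besizomag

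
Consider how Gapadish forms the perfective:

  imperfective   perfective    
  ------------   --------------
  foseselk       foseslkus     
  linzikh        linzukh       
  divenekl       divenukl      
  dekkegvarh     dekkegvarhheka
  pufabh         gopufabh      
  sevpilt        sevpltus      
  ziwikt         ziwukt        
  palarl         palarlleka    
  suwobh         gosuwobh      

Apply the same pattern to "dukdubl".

"dukdubl" has second-to-last letter 'b'. The stems whose second-to-last letter is 'b' (suwobh → gosuwobh, pufabh → gopufabh) add the prefix go-.
The other patterns: stems whose second-to-last letter is 'l' delete the last vowel and add -us; stems whose second-to-last letter is 'k' change the last vowel to 'u'; stems whose second-to-last letter is 'r' double the final consonant and add -eka.
So dukdubl → godukdubl.

godukdubl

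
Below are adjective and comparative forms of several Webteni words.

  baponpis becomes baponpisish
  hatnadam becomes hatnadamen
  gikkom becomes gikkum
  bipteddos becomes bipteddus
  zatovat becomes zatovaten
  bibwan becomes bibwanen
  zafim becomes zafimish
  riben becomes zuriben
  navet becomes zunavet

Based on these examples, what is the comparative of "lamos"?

lamus

hatnadam and gikkom both end in -m yet inflect differently (hatnadamen, gikkum), so the final letter is not what conditions the rule; the last vowel is.
"lamos" has last vowel 'o'. The stems whose last vowel is 'o' (gikkom → gikkum, bipteddos → bipteddus) change the last vowel to 'u'.
So lamos → lamus.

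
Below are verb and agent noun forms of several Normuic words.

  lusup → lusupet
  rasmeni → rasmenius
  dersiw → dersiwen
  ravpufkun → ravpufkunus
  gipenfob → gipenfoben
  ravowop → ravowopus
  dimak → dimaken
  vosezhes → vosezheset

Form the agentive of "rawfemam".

rawfemamus

ravowop and lusup both end in -p yet inflect differently (ravowopus, lusupet), so the final letter is not what conditions the rule; the first letter is.
"rawfemam" begins with r-. The stems beginning with r- (ravowop → ravowopus, ravpufkun → ravpufkunus, rasmeni → rasmenius) add -us.
The other patterns: stems beginning with d- or g- add -en; stems beginning with l- or v- add -et.
So rawfemam → rawfemamus.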